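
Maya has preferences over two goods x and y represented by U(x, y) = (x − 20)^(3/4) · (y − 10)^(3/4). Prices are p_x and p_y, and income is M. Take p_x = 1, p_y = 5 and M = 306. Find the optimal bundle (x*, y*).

x* = 138, y* = 33.6

Substituting into the budget: x* = 20 + 0.5·(M − 20·p_x − 10·p_y)/p_x, and y* = 10 + 0.5·(…)/p_y.
Discretionary income = 306 − 20·1 − 10·5 = 236; x* = 20 + 0.5·236/1 = 138; y* = 10 + 0.5·236/5 = 33.6.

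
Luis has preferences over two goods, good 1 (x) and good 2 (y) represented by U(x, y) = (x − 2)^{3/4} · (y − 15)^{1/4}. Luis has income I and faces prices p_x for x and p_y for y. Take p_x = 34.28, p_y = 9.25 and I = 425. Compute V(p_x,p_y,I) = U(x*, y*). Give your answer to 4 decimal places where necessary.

This is Cobb-Douglas in (x−2, y−15): tangency gives 0.75·p_y·(y−15) = 0.25·p_x·(x−2).
After buying the subsistence bundle (2, 15), a share 0.75 of the remaining income goes to x: x* = 2 + 0.75·(I − 2p_x − 15p_y)/p_x.
Discretionary income = 425 − 2·34.28 − 15·9.25 = 217.69; x* = 2 + 0.75·217.69/34.28 = 6.7628; y* = 15 + 0.25·217.69/9.25 = 20.8835.
Utility at the optimum: U(6.7628, 20.8835) = 5.0212.

V = 5.0212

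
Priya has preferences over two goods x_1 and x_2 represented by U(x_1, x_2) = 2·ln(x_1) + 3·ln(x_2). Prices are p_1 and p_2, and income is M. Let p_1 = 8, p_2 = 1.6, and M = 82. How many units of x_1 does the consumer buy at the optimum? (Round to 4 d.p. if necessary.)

Demand: x_1*(p_1,p_2,M) = 0.4·M/p_1 and x_2* = 0.6·M/p_2.
At p_1=8, p_2=1.6, M=82: x_1* = 0.4·82/8 = 4.1.

x_1* = 4.1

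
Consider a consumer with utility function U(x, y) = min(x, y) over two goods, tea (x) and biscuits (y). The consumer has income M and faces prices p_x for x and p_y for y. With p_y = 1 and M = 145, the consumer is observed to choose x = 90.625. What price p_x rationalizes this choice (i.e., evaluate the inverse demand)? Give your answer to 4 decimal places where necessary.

Leontief preferences: the optimum is at the kink where x/1 = y/1, i.e. y = x.
Budget: p_x·x + p_y·x = M, so (p_x + p_y)·x = M.
Demand: x*(p_x,p_y,M) = M/(p_x + p_y), y* = M/(p_x + p_y).
Set x* = 90.625 in the demand function and solve for p_x: p_x = 0.6.

p_x = 0.6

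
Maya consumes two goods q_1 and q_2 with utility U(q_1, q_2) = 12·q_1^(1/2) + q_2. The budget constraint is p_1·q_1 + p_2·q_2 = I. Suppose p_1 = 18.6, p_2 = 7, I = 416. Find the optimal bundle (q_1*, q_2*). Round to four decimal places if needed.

Utility is quasi-linear in q_2; the FOC for q_1 is 6/√q_1 = p_1/p_2.
Solve: √q_1 = 6·p_2/p_1, so q_1*(p_1,p_2) = (6·p_2/p_1)², and q_2* = (I − p_1·q_1*)/p_2.
Plugging in: q_1* = (6·7/18.6)² = 5.0989, q_2* = 45.8802.

q_1* = 5.0989, q_2* = 45.8802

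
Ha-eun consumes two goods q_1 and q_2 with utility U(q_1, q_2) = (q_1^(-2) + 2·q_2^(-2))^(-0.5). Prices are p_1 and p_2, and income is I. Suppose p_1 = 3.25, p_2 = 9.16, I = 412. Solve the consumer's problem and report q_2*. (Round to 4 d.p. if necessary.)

From the CES first-order condition, (1/2)·(q_2/q_1)^(3) = p_1/p_2.
Solve for the ratio: q_2/q_1 = [2·p_1/p_2]^(1/3).
With the ratio pinned down, the budget gives q_1* = I/(p_1 + p_2·(q_2/q_1)) and q_2* = (q_2/q_1)·q_1*.
Numerically q_2/q_1 = 0.891948, so q_1* = 412/(3.25 + 9.16·0.891948) = 36.0763 and q_2* = 0.891948·36.0763 = 32.1782.

q_2* = 32.1782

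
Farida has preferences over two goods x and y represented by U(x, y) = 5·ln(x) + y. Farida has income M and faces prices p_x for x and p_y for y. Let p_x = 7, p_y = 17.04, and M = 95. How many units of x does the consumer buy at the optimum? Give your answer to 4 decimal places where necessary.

So x*(p_x,p_y) = 5·p_y/p_x, independent of income; and y* = (M − 5·p_y)/p_y.
At the given prices: x* = 5·17.04/7 = 12.1714.

x* = 12.1714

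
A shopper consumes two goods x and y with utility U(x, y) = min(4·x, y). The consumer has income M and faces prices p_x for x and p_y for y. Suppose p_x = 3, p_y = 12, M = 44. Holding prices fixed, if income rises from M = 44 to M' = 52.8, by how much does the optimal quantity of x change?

Δx* = 0.1725

Demand: x*(p_x,p_y,M) = M/(p_x + 4·p_y), y* = 4·M/(p_x + 4·p_y).
Here 3 + 4·12 = 51, giving x* = 0.8627.
At M' = 52.8: x* = 1.0353. Change: 1.0353 − 0.8627 = 0.1725.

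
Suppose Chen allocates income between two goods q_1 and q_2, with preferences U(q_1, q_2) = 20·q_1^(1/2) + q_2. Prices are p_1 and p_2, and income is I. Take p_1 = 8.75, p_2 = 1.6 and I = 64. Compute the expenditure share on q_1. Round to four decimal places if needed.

Solve: √q_1 = 10·p_2/p_1, so q_1*(p_1,p_2) = (10·p_2/p_1)², and q_2* = (I − p_1·q_1*)/p_2.
Plugging in: q_1* = (10·1.6/8.75)² = 3.3437, q_2* = 21.7143.
Expenditure on q_1: 8.75·3.3437 = 29.2571; share = 0.4571.

share on q_1 = 0.4571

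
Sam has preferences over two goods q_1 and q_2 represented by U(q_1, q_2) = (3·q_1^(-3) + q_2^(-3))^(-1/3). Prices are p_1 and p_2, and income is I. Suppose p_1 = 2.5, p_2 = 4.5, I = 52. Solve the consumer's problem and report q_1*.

q_1* = 9.5378

From the CES first-order condition, 3·(q_2/q_1)^(4) = p_1/p_2.
Solve for the ratio: q_2/q_1 = [(1/3)·p_1/p_2]^(0.25).
Substitute q_2 = (q_2/q_1)·q_1 into the budget: q_1* = I/(p_1 + p_2·(q_2/q_1)).
Numerically q_2/q_1 = 0.655997, so q_1* = 52/(2.5 + 4.5·0.655997) = 9.5378.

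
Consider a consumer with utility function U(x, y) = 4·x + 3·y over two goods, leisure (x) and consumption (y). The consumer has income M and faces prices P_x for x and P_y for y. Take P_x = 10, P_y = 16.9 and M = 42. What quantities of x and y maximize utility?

x gives more utility per dollar, so spend all income on x: x* = M/P_x, y* = 0.
Numerically: x* = 4.2, y* = 0.

x* = 4.2, y* = 0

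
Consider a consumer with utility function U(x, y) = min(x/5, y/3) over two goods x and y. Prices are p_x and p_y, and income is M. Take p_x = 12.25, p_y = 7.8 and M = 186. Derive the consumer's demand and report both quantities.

x* = 10.9864, y* = 6.5918

With perfect complements, no substitution: consume in ratio x:y = 5:3.
Budget: p_x·x + p_y·(3/5)·x = M, so (5·p_x + 3·p_y)·x = 5·M.
Demand: x*(p_x,p_y,M) = 5·M/(5·p_x + 3·p_y), y* = 3·M/(5·p_x + 3·p_y).
Here 5·12.25 + 3·7.8 = 84.65, giving x* = 10.9864 and y* = 6.5918.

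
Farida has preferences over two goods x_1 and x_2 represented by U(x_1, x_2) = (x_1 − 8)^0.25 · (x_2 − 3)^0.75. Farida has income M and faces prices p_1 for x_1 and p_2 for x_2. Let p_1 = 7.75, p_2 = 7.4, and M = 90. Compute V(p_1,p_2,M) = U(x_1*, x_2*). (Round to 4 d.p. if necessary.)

MRS = (1/3)·(x_2−3)/(x_1−8). Tangency with p_1/p_2 gives x_2−3 = 3·(p_1/p_2)·(x_1−8).
After buying the subsistence bundle (8, 3), a share 0.25 of the remaining income goes to x_1: x_1* = 8 + 0.25·(M − 8p_1 − 3p_2)/p_1.
Discretionary income = 90 − 8·7.75 − 3·7.4 = 5.8; x_1* = 8 + 0.25·5.8/7.75 = 8.1871; x_2* = 3 + 0.75·5.8/7.4 = 3.5878.
Utility at the optimum: U(8.1871, 3.5878) = 0.4415.

V = 0.4415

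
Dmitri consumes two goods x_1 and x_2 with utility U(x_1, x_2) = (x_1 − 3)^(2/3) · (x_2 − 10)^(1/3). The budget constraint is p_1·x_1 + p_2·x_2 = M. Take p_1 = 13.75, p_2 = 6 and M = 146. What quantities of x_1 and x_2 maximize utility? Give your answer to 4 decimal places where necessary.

x_1* = 5.1697, x_2* = 12.4861

MRS = 2·(x_2−10)/(x_1−3). Tangency with p_1/p_2 gives x_2−10 = (1/2)·(p_1/p_2)·(x_1−3).
Substituting into the budget: x_1* = 3 + 2/3·(M − 3·p_1 − 10·p_2)/p_1, and x_2* = 10 + 1/3·(…)/p_2.
Discretionary income = 146 − 3·13.75 − 10·6 = 44.75; x_1* = 3 + 2/3·44.75/13.75 = 5.1697; x_2* = 10 + 1/3·44.75/6 = 12.4861.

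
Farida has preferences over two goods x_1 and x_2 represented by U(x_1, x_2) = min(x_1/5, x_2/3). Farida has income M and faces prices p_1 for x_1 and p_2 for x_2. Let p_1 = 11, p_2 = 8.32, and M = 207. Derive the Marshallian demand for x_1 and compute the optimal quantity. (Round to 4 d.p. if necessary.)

x_1* = 12.944

Leontief preferences: the optimum is at the kink where x_1/5 = x_2/3, i.e. x_2 = (3/5)·x_1.
Budget: p_1·x_1 + p_2·(3/5)·x_1 = M, so (5·p_1 + 3·p_2)·x_1 = 5·M.
Demand: x_1*(p_1,p_2,M) = 5·M/(5·p_1 + 3·p_2), x_2* = 3·M/(5·p_1 + 3·p_2).
Here 5·11 + 3·8.32 = 79.96, giving x_1* = 12.944.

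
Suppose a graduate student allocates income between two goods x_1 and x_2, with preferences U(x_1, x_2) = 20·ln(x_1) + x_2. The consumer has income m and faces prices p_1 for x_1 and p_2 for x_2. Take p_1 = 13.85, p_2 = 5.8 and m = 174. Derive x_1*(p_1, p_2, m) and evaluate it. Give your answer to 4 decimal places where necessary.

Set MRS = p_1/p_2: (20/x_1)/1 = p_1/p_2.
So x_1*(p_1,p_2) = 20·p_2/p_1, independent of income; and x_2* = (m − 20·p_2)/p_2.
At the given prices: x_1* = 20·5.8/13.85 = 8.3755.

x_1* = 8.3755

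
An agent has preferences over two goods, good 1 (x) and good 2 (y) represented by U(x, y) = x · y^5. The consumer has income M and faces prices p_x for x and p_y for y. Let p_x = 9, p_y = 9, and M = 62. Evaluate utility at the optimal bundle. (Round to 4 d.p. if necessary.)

The MRS is (1/5)·y/x. Set MRS = p_x/p_y.
Rearranging, p_y·y = 5·p_x·x. Substituting into the budget gives p_x·x·(1 + 5) = M.
Demand: x*(p_x,p_y,M) = 1/6·M/p_x and y* = 5/6·M/p_y.
At p_x=9, p_y=9, M=62: x* = 1/6·62/9 = 1.1481, y* = 5.7407.
Utility at the optimum: U(1.1481, 5.7407) = 7158.7567.

V = 7158.7567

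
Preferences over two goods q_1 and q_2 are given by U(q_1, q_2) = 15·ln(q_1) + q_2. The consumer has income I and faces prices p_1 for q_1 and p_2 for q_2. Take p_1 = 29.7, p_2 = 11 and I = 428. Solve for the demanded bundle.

q_1* = 5.5556, q_2* = 23.9091

MU_q_1 = 15/q_1, MU_q_2 = 1. Tangency: 15/q_1 = p_1/p_2.
So q_1*(p_1,p_2) = 15·p_2/p_1, independent of income; and q_2* = (I − 15·p_2)/p_2.
At the given prices: q_1* = 15·11/29.7 = 5.5556, and q_2* = 23.9091.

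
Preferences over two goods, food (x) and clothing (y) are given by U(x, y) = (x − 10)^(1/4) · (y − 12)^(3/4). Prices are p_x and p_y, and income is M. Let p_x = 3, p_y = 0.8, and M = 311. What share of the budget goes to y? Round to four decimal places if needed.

MRS = (1/3)·(y−12)/(x−10). Tangency with p_x/p_y gives y−12 = 3·(p_x/p_y)·(x−10).
Substituting into the budget: x* = 10 + 0.25·(M − 10·p_x − 12·p_y)/p_x, and y* = 12 + 0.75·(…)/p_y.
Discretionary income = 311 − 10·3 − 12·0.8 = 271.4; x* = 10 + 0.25·271.4/3 = 32.6167; y* = 12 + 0.75·271.4/0.8 = 266.4375.
Expenditure on y: 0.8·266.4375 = 213.15; share = 0.6854.

share on y = 0.6854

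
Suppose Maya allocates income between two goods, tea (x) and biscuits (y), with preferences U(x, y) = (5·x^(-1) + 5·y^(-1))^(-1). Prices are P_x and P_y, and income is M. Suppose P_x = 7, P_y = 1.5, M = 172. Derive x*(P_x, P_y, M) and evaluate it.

x* = 16.7963

MRS = MU_x/MU_y = (y/x)^(2). Set equal to P_x/P_y.
Solve for the ratio: y/x = [P_x/P_y]^(0.5).
With the ratio pinned down, the budget gives x* = M/(P_x + P_y·(y/x)) and y* = (y/x)·x*.
Numerically y/x = 2.160247, so x* = 172/(7 + 1.5·2.160247) = 16.7963.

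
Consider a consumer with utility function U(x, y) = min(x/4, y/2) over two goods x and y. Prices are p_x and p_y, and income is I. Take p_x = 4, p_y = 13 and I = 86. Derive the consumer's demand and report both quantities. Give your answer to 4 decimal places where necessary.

Leontief preferences: the optimum is at the kink where x/4 = y/2, i.e. y = (1/2)·x.
Budget: p_x·x + p_y·(1/2)·x = I, so (4·p_x + 2·p_y)·x = 4·I.
Demand: x*(p_x,p_y,I) = 4·I/(4·p_x + 2·p_y), y* = 2·I/(4·p_x + 2·p_y).
Here 4·4 + 2·13 = 42, giving x* = 8.1905 and y* = 4.0952.

x* = 8.1905, y* = 4.0952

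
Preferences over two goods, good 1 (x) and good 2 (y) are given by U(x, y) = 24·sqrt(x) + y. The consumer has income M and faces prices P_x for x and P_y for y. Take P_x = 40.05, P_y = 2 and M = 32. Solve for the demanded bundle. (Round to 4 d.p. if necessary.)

MU_x = 12/√x, MU_y = 1. Tangency: 12/√x = P_x/P_y.
Thus x* = (12·P_y/P_x)² — independent of M — with the rest of income spent on y.
Plugging in: x* = (12·2/40.05)² = 0.3591, y* = 8.809.

x* = 0.3591, y* = 8.809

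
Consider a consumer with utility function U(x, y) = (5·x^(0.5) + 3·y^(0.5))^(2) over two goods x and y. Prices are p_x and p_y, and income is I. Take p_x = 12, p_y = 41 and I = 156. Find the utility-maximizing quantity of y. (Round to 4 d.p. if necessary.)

y* = 0.3627

Substitute y = (y/x)·x into the budget: x* = I/(p_x + p_y·(y/x)).
Numerically y/x = 0.030839, so x* = 156/(12 + 41·0.030839) = 11.7608 and y* = 0.030839·11.7608 = 0.3627.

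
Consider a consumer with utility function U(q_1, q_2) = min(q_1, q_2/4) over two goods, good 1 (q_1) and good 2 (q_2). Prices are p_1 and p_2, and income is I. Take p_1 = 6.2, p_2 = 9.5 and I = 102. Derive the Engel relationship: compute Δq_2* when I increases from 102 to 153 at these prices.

Demand: q_1*(p_1,p_2,I) = I/(p_1 + 4·p_2), q_2* = 4·I/(p_1 + 4·p_2).
Here 6.2 + 4·9.5 = 44.2, giving q_2* = 9.2308.
At I' = 153: q_2* = 13.8462. Change: 13.8462 − 9.2308 = 4.6154.

Δq_2* = 4.6154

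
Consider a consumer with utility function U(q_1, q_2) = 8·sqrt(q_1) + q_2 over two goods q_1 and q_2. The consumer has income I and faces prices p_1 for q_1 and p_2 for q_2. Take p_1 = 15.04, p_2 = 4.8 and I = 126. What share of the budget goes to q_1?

share on q_1 = 0.1945

Utility is quasi-linear in q_2; the FOC for q_1 is 4/√q_1 = p_1/p_2.
Solve: √q_1 = 4·p_2/p_1, so q_1*(p_1,p_2) = (4·p_2/p_1)², and q_2* = (I − p_1·q_1*)/p_2.
Plugging in: q_1* = (4·4.8/15.04)² = 1.6297, q_2* = 21.1436.
Expenditure on q_1: 15.04·1.6297 = 24.5106; share = 0.1945.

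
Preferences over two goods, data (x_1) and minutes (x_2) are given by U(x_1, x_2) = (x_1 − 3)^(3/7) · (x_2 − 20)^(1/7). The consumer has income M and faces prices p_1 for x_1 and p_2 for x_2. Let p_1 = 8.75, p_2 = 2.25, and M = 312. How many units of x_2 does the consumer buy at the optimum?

Let x_1' = x_1−3, x_2' = x_2−20. MRS = 3·x_2'/x_1' = p_1/p_2.
Substituting into the budget: x_1* = 3 + 0.75·(M − 3·p_1 − 20·p_2)/p_1, and x_2* = 20 + 0.25·(…)/p_2.
Discretionary income = 312 − 3·8.75 − 20·2.25 = 240.75; x_2* = 20 + 0.25·240.75/2.25 = 46.75.

x_2* = 46.75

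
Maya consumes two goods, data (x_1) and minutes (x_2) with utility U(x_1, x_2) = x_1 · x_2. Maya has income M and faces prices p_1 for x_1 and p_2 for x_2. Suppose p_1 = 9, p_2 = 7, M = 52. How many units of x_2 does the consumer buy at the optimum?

x_2* = 3.7143

Tangency: MRS = x_2/x_1 = p_1/p_2.
Rearranging, p_2·x_2 = p_1·x_1. Substituting into the budget gives p_1·x_1·(1 + 1) = M.
Demand: x_1*(p_1,p_2,M) = 0.5·M/p_1 and x_2* = 0.5·M/p_2.
At p_1=9, p_2=7, M=52: x_2* = 0.5·52/7 = 3.7143.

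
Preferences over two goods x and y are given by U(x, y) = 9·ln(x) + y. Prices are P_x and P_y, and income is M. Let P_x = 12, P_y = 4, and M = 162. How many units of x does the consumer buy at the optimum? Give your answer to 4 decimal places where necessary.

x* = 3

So x*(P_x,P_y) = 9·P_y/P_x, independent of income; and y* = (M − 9·P_y)/P_y.
At the given prices: x* = 9·4/12 = 3.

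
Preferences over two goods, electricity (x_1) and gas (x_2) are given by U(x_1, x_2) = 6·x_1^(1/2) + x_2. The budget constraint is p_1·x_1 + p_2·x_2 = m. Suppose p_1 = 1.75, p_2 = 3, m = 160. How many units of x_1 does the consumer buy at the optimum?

x_1* = 26.449

Set MRS = p_1/p_2: 3·x_1^(−1/2) = p_1/p_2.
Solve: √x_1 = 3·p_2/p_1, so x_1*(p_1,p_2) = (3·p_2/p_1)², and x_2* = (m − p_1·x_1*)/p_2.
Plugging in: x_1* = (3·3/1.75)² = 26.449.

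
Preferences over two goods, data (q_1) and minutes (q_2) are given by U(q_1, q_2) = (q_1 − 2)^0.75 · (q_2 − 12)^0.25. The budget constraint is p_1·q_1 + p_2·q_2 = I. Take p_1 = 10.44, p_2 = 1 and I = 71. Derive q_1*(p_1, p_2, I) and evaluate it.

q_1* = 4.7385

Substituting into the budget: q_1* = 2 + 0.75·(I − 2·p_1 − 12·p_2)/p_1, and q_2* = 12 + 0.25·(…)/p_2.
Discretionary income = 71 − 2·10.44 − 12·1 = 38.12; q_1* = 2 + 0.75·38.12/10.44 = 4.7385.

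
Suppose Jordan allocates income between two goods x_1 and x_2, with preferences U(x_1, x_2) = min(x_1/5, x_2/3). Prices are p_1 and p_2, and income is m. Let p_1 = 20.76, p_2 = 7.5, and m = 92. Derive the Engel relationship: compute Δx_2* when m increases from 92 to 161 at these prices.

Δx_2* = 1.639

Leontief preferences: the optimum is at the kink where x_1/5 = x_2/3, i.e. x_2 = (3/5)·x_1.
Budget: p_1·x_1 + p_2·(3/5)·x_1 = m, so (5·p_1 + 3·p_2)·x_1 = 5·m.
Demand: x_1*(p_1,p_2,m) = 5·m/(5·p_1 + 3·p_2), x_2* = 3·m/(5·p_1 + 3·p_2).
Here 5·20.76 + 3·7.5 = 126.3, giving x_2* = 2.1853.
At m' = 161: x_2* = 3.8242. Change: 3.8242 − 2.1853 = 1.639.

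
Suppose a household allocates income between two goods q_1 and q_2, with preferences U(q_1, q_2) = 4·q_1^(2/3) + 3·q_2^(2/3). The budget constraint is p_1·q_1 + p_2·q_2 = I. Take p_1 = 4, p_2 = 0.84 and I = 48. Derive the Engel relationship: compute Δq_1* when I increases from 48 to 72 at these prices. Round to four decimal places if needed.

Δq_1* = 0.5678

MU_q_1 ∝ 4·q_1^(-1/3), MU_q_2 ∝ 3·q_2^(-1/3), so MRS = (4/3)·(q_2/q_1)^(1/3) = p_1/p_2.
Solve for the ratio: q_2/q_1 = [(3/4)·p_1/p_2]^(3).
Substitute q_2 = (q_2/q_1)·q_1 into the budget: q_1* = I/(p_1 + p_2·(q_2/q_1)).
Numerically q_2/q_1 = 45.553936, so q_1* = 48/(4 + 0.84·45.553936) = 1.1357.
At I' = 72: q_1* = 1.7035. Change: 1.7035 − 1.1357 = 0.5678.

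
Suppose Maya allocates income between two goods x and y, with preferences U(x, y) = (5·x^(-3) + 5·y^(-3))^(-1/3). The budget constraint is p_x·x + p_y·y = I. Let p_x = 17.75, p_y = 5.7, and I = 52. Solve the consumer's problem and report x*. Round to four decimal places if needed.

MRS = MU_x/MU_y = (y/x)^(4). Set equal to p_x/p_y.
Hence y/x = (p_x/p_y)^(1/(4)), i.e. raised to the 0.25 power.
Substitute y = (y/x)·x into the budget: x* = I/(p_x + p_y·(y/x)).
Numerically y/x = 1.328406, so x* = 52/(17.75 + 5.7·1.328406) = 2.0536.

x* = 2.0536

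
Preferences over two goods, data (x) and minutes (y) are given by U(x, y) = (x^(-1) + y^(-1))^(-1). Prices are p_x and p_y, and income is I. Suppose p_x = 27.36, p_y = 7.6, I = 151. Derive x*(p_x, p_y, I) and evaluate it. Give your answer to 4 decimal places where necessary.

x* = 3.6142

MU_x ∝ x^(-2), MU_y ∝ y^(-2), so MRS = (y/x)^(2) = p_x/p_y.
Solve for the ratio: y/x = [p_x/p_y]^(0.5).
Substitute y = (y/x)·x into the budget: x* = I/(p_x + p_y·(y/x)).
Numerically y/x = 1.897367, so x* = 151/(27.36 + 7.6·1.897367) = 3.6142.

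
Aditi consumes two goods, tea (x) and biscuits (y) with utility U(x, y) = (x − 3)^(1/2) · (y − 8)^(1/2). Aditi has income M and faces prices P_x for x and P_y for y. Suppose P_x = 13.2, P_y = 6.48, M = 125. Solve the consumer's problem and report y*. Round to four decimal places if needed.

y* = 10.5895

Let x' = x−3, y' = y−8. MRS = y'/x' = P_x/P_y.
Substituting into the budget: x* = 3 + 0.5·(M − 3·P_x − 8·P_y)/P_x, and y* = 8 + 0.5·(…)/P_y.
Discretionary income = 125 − 3·13.2 − 8·6.48 = 33.56; y* = 8 + 0.5·33.56/6.48 = 10.5895.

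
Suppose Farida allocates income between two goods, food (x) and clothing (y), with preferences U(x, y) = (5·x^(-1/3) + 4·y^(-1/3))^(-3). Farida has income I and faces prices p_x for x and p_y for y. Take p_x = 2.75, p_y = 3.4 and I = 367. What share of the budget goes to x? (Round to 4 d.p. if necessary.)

MU_x ∝ 5·x^(-4/3), MU_y ∝ 4·y^(-4/3), so MRS = (5/4)·(y/x)^(4/3) = p_x/p_y.
Solve for the ratio: y/x = [(4/5)·p_x/p_y]^(0.75).
Substitute y = (y/x)·x into the budget: x* = I/(p_x + p_y·(y/x)).
Numerically y/x = 0.721453, so x* = 367/(2.75 + 3.4·0.721453) = 70.5371 and y* = 0.721453·70.5371 = 50.8891.
Expenditure on x: 2.75·70.5371 = 193.9769; share = 0.5285.

share on x = 0.5285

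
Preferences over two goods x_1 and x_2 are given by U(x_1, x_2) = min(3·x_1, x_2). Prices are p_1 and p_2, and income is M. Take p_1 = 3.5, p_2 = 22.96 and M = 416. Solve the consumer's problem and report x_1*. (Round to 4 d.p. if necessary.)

Leontief preferences: the optimum is at the kink where x_1/1 = x_2/3, i.e. x_2 = 3·x_1.
Budget: p_1·x_1 + p_2·3·x_1 = M, so (p_1 + 3·p_2)·x_1 = M.
Demand: x_1*(p_1,p_2,M) = M/(p_1 + 3·p_2), x_2* = 3·M/(p_1 + 3·p_2).
Here 3.5 + 3·22.96 = 72.38, giving x_1* = 5.7474.

x_1* = 5.7474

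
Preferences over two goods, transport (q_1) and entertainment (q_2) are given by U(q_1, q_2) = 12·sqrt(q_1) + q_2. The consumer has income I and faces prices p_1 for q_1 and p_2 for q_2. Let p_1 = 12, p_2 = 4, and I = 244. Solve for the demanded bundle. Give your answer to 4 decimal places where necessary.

q_1* = 4, q_2* = 49

Utility is quasi-linear in q_2; the FOC for q_1 is 6/√q_1 = p_1/p_2.
Solve: √q_1 = 6·p_2/p_1, so q_1*(p_1,p_2) = (6·p_2/p_1)², and q_2* = (I − p_1·q_1*)/p_2.
Plugging in: q_1* = (6·4/12)² = 4, q_2* = 49.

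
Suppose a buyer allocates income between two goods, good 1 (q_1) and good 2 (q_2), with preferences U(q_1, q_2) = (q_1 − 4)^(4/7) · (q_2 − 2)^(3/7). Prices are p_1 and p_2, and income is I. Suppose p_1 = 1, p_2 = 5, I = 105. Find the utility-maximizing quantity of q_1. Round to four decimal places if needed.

Discretionary income = 105 − 4·1 − 2·5 = 91; q_1* = 4 + 4/7·91/1 = 56.

q_1* = 56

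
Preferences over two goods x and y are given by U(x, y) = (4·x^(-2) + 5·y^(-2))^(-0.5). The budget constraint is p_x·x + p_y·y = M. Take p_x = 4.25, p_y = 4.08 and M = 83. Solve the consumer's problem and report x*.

MU_x ∝ 4·x^(-3), MU_y ∝ 5·y^(-3), so MRS = (4/5)·(y/x)^(3) = p_x/p_y.
Hence y/x = ((5/4)·p_x/p_y)^(1/(3)), i.e. raised to the 1/3 power.
With the ratio pinned down, the budget gives x* = M/(p_x + p_y·(y/x)) and y* = (y/x)·x*.
Numerically y/x = 1.091976, so x* = 83/(4.25 + 4.08·1.091976) = 9.5345.

x* = 9.5345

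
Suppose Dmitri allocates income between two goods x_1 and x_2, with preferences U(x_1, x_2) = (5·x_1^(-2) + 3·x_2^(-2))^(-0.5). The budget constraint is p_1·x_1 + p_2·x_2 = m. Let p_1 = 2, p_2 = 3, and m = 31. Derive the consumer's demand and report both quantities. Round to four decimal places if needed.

x_1* = 7.3627, x_2* = 5.4249

MU_x_1 ∝ 5·x_1^(-3), MU_x_2 ∝ 3·x_2^(-3), so MRS = (5/3)·(x_2/x_1)^(3) = p_1/p_2.
Hence x_2/x_1 = ((3/5)·p_1/p_2)^(1/(3)), i.e. raised to the 1/3 power.
With the ratio pinned down, the budget gives x_1* = m/(p_1 + p_2·(x_2/x_1)) and x_2* = (x_2/x_1)·x_1*.
Numerically x_2/x_1 = 0.736806, so x_1* = 31/(2 + 3·0.736806) = 7.3627 and x_2* = 0.736806·7.3627 = 5.4249.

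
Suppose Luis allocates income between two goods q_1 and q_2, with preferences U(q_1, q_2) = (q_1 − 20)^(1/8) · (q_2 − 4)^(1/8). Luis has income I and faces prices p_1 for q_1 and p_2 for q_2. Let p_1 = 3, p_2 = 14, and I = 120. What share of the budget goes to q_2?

share on q_2 = 0.4833

This is Cobb-Douglas in (q_1−20, q_2−4): tangency gives 0.125·p_2·(q_2−4) = 0.125·p_1·(q_1−20).
After buying the subsistence bundle (20, 4), a share 0.5 of the remaining income goes to q_1: q_1* = 20 + 0.5·(I − 20p_1 − 4p_2)/p_1.
Discretionary income = 120 − 20·3 − 4·14 = 4; q_1* = 20 + 0.5·4/3 = 20.6667; q_2* = 4 + 0.5·4/14 = 4.1429.
Expenditure on q_2: 14·4.1429 = 58; share = 0.4833.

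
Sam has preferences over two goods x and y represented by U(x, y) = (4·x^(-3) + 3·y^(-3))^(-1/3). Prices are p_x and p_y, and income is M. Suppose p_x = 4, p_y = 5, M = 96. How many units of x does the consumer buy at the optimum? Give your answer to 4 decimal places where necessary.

MRS = MU_x/MU_y = (4/3)·(y/x)^(4). Set equal to p_x/p_y.
Solve for the ratio: y/x = [(3/4)·p_x/p_y]^(0.25).
With the ratio pinned down, the budget gives x* = M/(p_x + p_y·(y/x)) and y* = (y/x)·x*.
Numerically y/x = 0.880112, so x* = 96/(4 + 5·0.880112) = 11.4278.

x* = 11.4278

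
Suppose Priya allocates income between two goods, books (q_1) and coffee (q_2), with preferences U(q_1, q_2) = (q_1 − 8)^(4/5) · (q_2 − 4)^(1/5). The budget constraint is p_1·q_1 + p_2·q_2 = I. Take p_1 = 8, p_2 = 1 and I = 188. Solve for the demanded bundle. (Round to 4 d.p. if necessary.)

Let q_1' = q_1−8, q_2' = q_2−4. MRS = 4·q_2'/q_1' = p_1/p_2.
After buying the subsistence bundle (8, 4), a share 0.8 of the remaining income goes to q_1: q_1* = 8 + 0.8·(I − 8p_1 − 4p_2)/p_1.
Discretionary income = 188 − 8·8 − 4·1 = 120; q_1* = 8 + 0.8·120/8 = 20; q_2* = 4 + 0.2·120/1 = 28.

q_1* = 20, q_2* = 28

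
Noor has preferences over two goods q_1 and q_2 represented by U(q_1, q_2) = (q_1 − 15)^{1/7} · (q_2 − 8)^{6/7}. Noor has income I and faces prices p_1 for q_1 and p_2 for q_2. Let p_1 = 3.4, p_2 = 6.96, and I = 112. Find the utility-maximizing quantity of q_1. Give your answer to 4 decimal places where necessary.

MRS = (1/6)·(q_2−8)/(q_1−15). Tangency with p_1/p_2 gives q_2−8 = 6·(p_1/p_2)·(q_1−15).
After buying the subsistence bundle (15, 8), a share 1/7 of the remaining income goes to q_1: q_1* = 15 + 1/7·(I − 15p_1 − 8p_2)/p_1.
Discretionary income = 112 − 15·3.4 − 8·6.96 = 5.32; q_1* = 15 + 1/7·5.32/3.4 = 15.2235.

q_1* = 15.2235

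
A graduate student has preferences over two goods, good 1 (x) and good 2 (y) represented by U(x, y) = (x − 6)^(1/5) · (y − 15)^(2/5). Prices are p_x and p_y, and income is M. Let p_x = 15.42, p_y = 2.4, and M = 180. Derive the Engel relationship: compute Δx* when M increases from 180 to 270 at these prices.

This is Cobb-Douglas in (x−6, y−15): tangency gives 0.2·p_y·(y−15) = 0.4·p_x·(x−6).
Substituting into the budget: x* = 6 + 1/3·(M − 6·p_x − 15·p_y)/p_x, and y* = 15 + 2/3·(…)/p_y.
Discretionary income = 180 − 6·15.42 − 15·2.4 = 51.48; x* = 6 + 1/3·51.48/15.42 = 7.1128.
At M' = 270: x* = 9.0584. Change: 9.0584 − 7.1128 = 1.9455.

Δx* = 1.9455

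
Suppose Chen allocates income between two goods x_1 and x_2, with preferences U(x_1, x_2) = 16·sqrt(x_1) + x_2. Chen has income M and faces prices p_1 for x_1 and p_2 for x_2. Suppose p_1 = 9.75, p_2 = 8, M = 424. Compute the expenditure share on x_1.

share on x_1 = 0.9908

MU_x_1 = 8/√x_1, MU_x_2 = 1. Tangency: 8/√x_1 = p_1/p_2.
Thus x_1* = (8·p_2/p_1)² — independent of M — with the rest of income spent on x_2.
Plugging in: x_1* = (8·8/9.75)² = 43.0874, x_2* = 0.4872.
Expenditure on x_1: 9.75·43.0874 = 420.1026; share = 0.9908.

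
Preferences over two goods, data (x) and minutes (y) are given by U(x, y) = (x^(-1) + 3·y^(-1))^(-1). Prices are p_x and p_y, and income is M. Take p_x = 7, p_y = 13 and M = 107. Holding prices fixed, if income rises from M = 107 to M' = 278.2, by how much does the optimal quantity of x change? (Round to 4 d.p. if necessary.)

Δx* = 7.2781

MU_x ∝ x^(-2), MU_y ∝ 3·y^(-2), so MRS = (1/3)·(y/x)^(2) = p_x/p_y.
Hence y/x = (3·p_x/p_y)^(1/(2)), i.e. raised to the 0.5 power.
Substitute y = (y/x)·x into the budget: x* = M/(p_x + p_y·(y/x)).
Numerically y/x = 1.270978, so x* = 107/(7 + 13·1.270978) = 4.5488.
At M' = 278.2: x* = 11.8269. Change: 11.8269 − 4.5488 = 7.2781.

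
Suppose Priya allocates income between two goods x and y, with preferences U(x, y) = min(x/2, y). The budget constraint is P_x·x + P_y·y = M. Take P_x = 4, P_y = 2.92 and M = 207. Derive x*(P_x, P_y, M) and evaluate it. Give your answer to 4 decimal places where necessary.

With perfect complements, no substitution: consume in ratio x:y = 2:1.
Budget: P_x·x + P_y·(1/2)·x = M, so (2·P_x + P_y)·x = 2·M.
Demand: x*(P_x,P_y,M) = 2·M/(2·P_x + P_y), y* = M/(2·P_x + P_y).
Here 2·4 + 2.92 = 10.92, giving x* = 37.9121.

x* = 37.9121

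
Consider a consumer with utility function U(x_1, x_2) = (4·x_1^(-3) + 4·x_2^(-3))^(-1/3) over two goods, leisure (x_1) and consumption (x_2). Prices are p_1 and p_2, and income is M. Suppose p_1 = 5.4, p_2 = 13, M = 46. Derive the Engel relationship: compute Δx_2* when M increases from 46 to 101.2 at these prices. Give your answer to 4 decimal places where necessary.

Δx_2* = 2.7983

MU_x_1 ∝ 4·x_1^(-4), MU_x_2 ∝ 4·x_2^(-4), so MRS = (x_2/x_1)^(4) = p_1/p_2.
Solve for the ratio: x_2/x_1 = [p_1/p_2]^(0.25).
Substitute x_2 = (x_2/x_1)·x_1 into the budget: x_1* = M/(p_1 + p_2·(x_2/x_1)).
Numerically x_2/x_1 = 0.80281, so x_1* = 46/(5.4 + 13·0.80281) = 2.9047 and x_2* = 0.80281·2.9047 = 2.3319.
At M' = 101.2: x_2* = 5.1302. Change: 5.1302 − 2.3319 = 2.7983.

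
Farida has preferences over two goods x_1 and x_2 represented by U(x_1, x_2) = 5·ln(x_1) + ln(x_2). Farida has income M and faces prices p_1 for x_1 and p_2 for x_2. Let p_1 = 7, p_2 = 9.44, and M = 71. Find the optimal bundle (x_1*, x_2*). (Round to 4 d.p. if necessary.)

MU_x_1/MU_x_2 = (5·x_2)/(x_1); tangency sets this equal to p_1/p_2.
Rearranging, p_2·x_2 = (1/5)·p_1·x_1. Substituting into the budget gives p_1·x_1·(1 + (1/5)) = M.
Demand: x_1*(p_1,p_2,M) = 5/6·M/p_1 and x_2* = 1/6·M/p_2.
At p_1=7, p_2=9.44, M=71: x_1* = 5/6·71/7 = 8.4524, x_2* = 1.2535.

x_1* = 8.4524, x_2* = 1.2535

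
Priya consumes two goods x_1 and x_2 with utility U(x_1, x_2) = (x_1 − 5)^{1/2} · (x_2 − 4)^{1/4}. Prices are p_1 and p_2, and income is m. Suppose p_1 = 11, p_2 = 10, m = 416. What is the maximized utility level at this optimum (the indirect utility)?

Discretionary income = 416 − 5·11 − 4·10 = 321; x_1* = 5 + 2/3·321/11 = 24.4545; x_2* = 4 + 1/3·321/10 = 14.7.
Utility at the optimum: U(24.4545, 14.7) = 7.9773.

V = 7.9773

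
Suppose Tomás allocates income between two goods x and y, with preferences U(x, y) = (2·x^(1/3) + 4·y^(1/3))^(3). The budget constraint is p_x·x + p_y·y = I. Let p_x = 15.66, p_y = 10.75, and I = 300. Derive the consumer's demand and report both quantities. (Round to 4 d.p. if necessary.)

Numerically y/x = 4.973017, so x* = 300/(15.66 + 10.75·4.973017) = 4.3403 and y* = 4.973017·4.3403 = 21.5843.

x* = 4.3403, y* = 21.5843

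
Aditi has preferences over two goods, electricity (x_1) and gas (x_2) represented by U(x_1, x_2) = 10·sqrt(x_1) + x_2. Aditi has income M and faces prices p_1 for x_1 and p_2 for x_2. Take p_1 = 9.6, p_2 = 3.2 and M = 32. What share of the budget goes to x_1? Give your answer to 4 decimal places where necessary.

share on x_1 = 0.8333

Thus x_1* = (5·p_2/p_1)² — independent of M — with the rest of income spent on x_2.
Plugging in: x_1* = (5·3.2/9.6)² = 2.7778, x_2* = 1.6667.
Expenditure on x_1: 9.6·2.7778 = 26.6667; share = 0.8333.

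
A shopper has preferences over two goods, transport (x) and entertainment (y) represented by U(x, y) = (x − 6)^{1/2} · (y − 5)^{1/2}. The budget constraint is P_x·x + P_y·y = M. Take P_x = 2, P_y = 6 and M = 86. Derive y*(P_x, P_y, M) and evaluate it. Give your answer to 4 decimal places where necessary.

y* = 8.6667

Let x' = x−6, y' = y−5. MRS = y'/x' = P_x/P_y.
Substituting into the budget: x* = 6 + 0.5·(M − 6·P_x − 5·P_y)/P_x, and y* = 5 + 0.5·(…)/P_y.
Discretionary income = 86 − 6·2 − 5·6 = 44; y* = 5 + 0.5·44/6 = 8.6667.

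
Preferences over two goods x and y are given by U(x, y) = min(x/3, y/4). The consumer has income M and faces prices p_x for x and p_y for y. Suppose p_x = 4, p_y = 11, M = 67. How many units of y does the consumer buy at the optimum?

With perfect complements, no substitution: consume in ratio x:y = 3:4.
Budget: p_x·x + p_y·(4/3)·x = M, so (3·p_x + 4·p_y)·x = 3·M.
Demand: x*(p_x,p_y,M) = 3·M/(3·p_x + 4·p_y), y* = 4·M/(3·p_x + 4·p_y).
Here 3·4 + 4·11 = 56, giving y* = 4.7857.

y* = 4.7857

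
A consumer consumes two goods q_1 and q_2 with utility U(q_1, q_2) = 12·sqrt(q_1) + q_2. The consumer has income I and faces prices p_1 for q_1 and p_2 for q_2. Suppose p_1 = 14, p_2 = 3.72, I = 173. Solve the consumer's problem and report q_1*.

Utility is quasi-linear in q_2; the FOC for q_1 is 6/√q_1 = p_1/p_2.
Solve: √q_1 = 6·p_2/p_1, so q_1*(p_1,p_2) = (6·p_2/p_1)², and q_2* = (I − p_1·q_1*)/p_2.
Plugging in: q_1* = (6·3.72/14)² = 2.5417.

q_1* = 2.5417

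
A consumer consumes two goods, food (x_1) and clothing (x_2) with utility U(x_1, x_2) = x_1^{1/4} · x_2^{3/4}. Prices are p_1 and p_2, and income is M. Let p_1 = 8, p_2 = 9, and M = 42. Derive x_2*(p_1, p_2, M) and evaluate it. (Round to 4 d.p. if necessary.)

MU_x_1/MU_x_2 = (0.25·x_2)/(0.75·x_1); tangency sets this equal to p_1/p_2.
So 0.25·p_2·x_2 = 0.75·p_1·x_1; combined with the budget, a share 0.25 of income goes to x_1.
Demand: x_1*(p_1,p_2,M) = 0.25·M/p_1 and x_2* = 0.75·M/p_2.
At p_1=8, p_2=9, M=42: x_2* = 0.75·42/9 = 3.5.

x_2* = 3.5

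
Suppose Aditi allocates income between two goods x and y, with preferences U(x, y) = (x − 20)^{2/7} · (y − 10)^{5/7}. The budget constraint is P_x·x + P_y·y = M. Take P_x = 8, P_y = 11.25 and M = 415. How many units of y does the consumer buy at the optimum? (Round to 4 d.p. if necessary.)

Let x' = x−20, y' = y−10. MRS = (2/5)·y'/x' = P_x/P_y.
Substituting into the budget: x* = 20 + 2/7·(M − 20·P_x − 10·P_y)/P_x, and y* = 10 + 5/7·(…)/P_y.
Discretionary income = 415 − 20·8 − 10·11.25 = 142.5; y* = 10 + 5/7·142.5/11.25 = 19.0476.

y* = 19.0476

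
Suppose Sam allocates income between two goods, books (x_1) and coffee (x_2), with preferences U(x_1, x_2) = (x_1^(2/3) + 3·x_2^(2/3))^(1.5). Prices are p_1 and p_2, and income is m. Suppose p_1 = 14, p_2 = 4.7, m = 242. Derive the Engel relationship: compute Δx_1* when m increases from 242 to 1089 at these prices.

Substitute x_2 = (x_2/x_1)·x_1 into the budget: x_1* = m/(p_1 + p_2·(x_2/x_1)).
Numerically x_2/x_1 = 713.599106, so x_1* = 242/(14 + 4.7·713.599106) = 0.0719.
At m' = 1089: x_1* = 0.3233. Change: 0.3233 − 0.0719 = 0.2515.

Δx_1* = 0.2515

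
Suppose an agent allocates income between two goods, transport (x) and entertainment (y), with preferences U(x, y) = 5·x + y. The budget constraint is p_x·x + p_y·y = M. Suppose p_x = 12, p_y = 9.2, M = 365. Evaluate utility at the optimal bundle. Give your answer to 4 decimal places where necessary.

V = 152.0833

Perfect substitutes: compare marginal utility per dollar. 5/p_x vs 1/p_y → 0.4167 vs 0.1087.
x gives more utility per dollar, so spend all income on x: x* = M/p_x, y* = 0.
Numerically: x* = 30.4167, y* = 0.
Utility at the optimum: U(30.4167, 0) = 152.0833.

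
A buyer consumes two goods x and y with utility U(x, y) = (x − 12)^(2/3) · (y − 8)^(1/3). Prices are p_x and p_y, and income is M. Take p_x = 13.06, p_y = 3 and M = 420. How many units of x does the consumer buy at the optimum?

x* = 24.2144

MRS = 2·(y−8)/(x−12). Tangency with p_x/p_y gives y−8 = (1/2)·(p_x/p_y)·(x−12).
Substituting into the budget: x* = 12 + 2/3·(M − 12·p_x − 8·p_y)/p_x, and y* = 8 + 1/3·(…)/p_y.
Discretionary income = 420 − 12·13.06 − 8·3 = 239.28; x* = 12 + 2/3·239.28/13.06 = 24.2144.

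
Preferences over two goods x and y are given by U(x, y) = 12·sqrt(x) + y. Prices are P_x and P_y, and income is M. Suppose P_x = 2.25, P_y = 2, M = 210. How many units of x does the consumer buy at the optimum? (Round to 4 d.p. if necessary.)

x* = 28.4444

MU_x = 6/√x, MU_y = 1. Tangency: 6/√x = P_x/P_y.
Thus x* = (6·P_y/P_x)² — independent of M — with the rest of income spent on y.
Plugging in: x* = (6·2/2.25)² = 28.4444.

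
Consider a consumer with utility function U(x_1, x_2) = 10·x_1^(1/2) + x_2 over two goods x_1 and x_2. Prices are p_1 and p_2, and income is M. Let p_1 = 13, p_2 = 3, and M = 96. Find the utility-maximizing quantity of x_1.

MU_x_1 = 5/√x_1, MU_x_2 = 1. Tangency: 5/√x_1 = p_1/p_2.
Solve: √x_1 = 5·p_2/p_1, so x_1*(p_1,p_2) = (5·p_2/p_1)², and x_2* = (M − p_1·x_1*)/p_2.
Plugging in: x_1* = (5·3/13)² = 1.3314.

x_1* = 1.3314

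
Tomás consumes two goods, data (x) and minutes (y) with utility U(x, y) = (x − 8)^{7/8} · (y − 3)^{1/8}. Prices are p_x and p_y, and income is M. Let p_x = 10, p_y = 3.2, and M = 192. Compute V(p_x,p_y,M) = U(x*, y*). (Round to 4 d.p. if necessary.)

Let x' = x−8, y' = y−3. MRS = 7·y'/x' = p_x/p_y.
Substituting into the budget: x* = 8 + 0.875·(M − 8·p_x − 3·p_y)/p_x, and y* = 3 + 0.125·(…)/p_y.
Discretionary income = 192 − 8·10 − 3·3.2 = 102.4; x* = 8 + 0.875·102.4/10 = 16.96; y* = 3 + 0.125·102.4/3.2 = 7.
Utility at the optimum: U(16.96, 7) = 8.1008.

V = 8.1008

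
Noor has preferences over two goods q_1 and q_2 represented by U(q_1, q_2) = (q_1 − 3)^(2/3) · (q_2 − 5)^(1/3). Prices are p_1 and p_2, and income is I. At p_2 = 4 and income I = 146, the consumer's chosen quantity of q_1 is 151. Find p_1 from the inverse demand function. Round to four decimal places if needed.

p_1 = 0.56

MRS = 2·(q_2−5)/(q_1−3). Tangency with p_1/p_2 gives q_2−5 = (1/2)·(p_1/p_2)·(q_1−3).
After buying the subsistence bundle (3, 5), a share 2/3 of the remaining income goes to q_1: q_1* = 3 + 2/3·(I − 3p_1 − 5p_2)/p_1.
Set q_1* = 151 in the demand function and solve for p_1: p_1 = 0.56.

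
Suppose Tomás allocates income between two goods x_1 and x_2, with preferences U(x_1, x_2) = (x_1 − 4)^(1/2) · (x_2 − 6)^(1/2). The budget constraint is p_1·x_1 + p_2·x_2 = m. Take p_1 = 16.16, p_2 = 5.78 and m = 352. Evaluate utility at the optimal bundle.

This is Cobb-Douglas in (x_1−4, x_2−6): tangency gives 0.5·p_2·(x_2−6) = 0.5·p_1·(x_1−4).
Substituting into the budget: x_1* = 4 + 0.5·(m − 4·p_1 − 6·p_2)/p_1, and x_2* = 6 + 0.5·(…)/p_2.
Discretionary income = 352 − 4·16.16 − 6·5.78 = 252.68; x_1* = 4 + 0.5·252.68/16.16 = 11.8181; x_2* = 6 + 0.5·252.68/5.78 = 27.8581.
Utility at the optimum: U(11.8181, 27.8581) = 13.0724.

V = 13.0724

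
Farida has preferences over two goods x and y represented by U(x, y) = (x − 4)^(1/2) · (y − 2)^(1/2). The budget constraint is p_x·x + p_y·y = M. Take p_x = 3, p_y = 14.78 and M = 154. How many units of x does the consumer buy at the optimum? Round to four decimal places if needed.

x* = 22.74

This is Cobb-Douglas in (x−4, y−2): tangency gives 0.5·p_y·(y−2) = 0.5·p_x·(x−4).
Substituting into the budget: x* = 4 + 0.5·(M − 4·p_x − 2·p_y)/p_x, and y* = 2 + 0.5·(…)/p_y.
Discretionary income = 154 − 4·3 − 2·14.78 = 112.44; x* = 4 + 0.5·112.44/3 = 22.74.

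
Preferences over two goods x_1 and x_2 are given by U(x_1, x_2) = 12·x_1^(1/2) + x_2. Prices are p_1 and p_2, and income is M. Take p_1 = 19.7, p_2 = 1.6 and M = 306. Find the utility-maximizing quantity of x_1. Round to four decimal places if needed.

x_1* = 0.2375

Solve: √x_1 = 6·p_2/p_1, so x_1*(p_1,p_2) = (6·p_2/p_1)², and x_2* = (M − p_1·x_1*)/p_2.
Plugging in: x_1* = (6·1.6/19.7)² = 0.2375.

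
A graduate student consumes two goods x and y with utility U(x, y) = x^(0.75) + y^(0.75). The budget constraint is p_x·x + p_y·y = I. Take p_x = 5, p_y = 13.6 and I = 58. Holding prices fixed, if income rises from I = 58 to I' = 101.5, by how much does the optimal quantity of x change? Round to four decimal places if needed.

MU_x ∝ x^(-0.25), MU_y ∝ y^(-0.25), so MRS = (y/x)^(0.25) = p_x/p_y.
Solve for the ratio: y/x = [p_x/p_y]^(4).
With the ratio pinned down, the budget gives x* = I/(p_x + p_y·(y/x)) and y* = (y/x)·x*.
Numerically y/x = 0.018269, so x* = 58/(5 + 13.6·0.018269) = 11.0509.
At I' = 101.5: x* = 19.339. Change: 19.339 − 11.0509 = 8.2881.

Δx* = 8.2881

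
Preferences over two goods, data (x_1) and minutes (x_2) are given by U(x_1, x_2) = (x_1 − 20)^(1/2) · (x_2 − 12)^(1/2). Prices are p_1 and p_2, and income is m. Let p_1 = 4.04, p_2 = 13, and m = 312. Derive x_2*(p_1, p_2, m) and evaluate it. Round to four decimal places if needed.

x_2* = 14.8923

Let x_1' = x_1−20, x_2' = x_2−12. MRS = x_2'/x_1' = p_1/p_2.
Substituting into the budget: x_1* = 20 + 0.5·(m − 20·p_1 − 12·p_2)/p_1, and x_2* = 12 + 0.5·(…)/p_2.
Discretionary income = 312 − 20·4.04 − 12·13 = 75.2; x_2* = 12 + 0.5·75.2/13 = 14.8923.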